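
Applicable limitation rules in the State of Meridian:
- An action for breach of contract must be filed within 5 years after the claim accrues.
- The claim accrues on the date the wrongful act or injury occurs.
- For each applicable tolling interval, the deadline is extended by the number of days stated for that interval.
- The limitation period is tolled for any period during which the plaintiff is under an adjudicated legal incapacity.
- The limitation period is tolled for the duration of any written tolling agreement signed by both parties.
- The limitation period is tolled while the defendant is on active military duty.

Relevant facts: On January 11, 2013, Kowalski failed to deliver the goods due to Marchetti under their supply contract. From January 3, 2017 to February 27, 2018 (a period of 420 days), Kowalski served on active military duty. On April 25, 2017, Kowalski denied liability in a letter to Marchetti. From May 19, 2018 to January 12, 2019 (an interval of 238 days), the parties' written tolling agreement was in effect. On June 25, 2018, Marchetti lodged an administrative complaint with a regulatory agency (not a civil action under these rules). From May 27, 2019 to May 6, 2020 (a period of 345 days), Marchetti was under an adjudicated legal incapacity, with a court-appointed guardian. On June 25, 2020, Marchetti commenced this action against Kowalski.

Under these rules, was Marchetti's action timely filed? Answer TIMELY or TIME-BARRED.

The claim accrued on January 11, 2013, the date of the act.
The untolled deadline — 5 years after January 11, 2013 — is January 11, 2018.
The period was tolled for 420 days by the defendant's active military service (January 3, 2017 to February 27, 2018), pushing the deadline to March 7, 2019.
The written tolling agreement from May 19, 2018 to January 12, 2019 tolled the period for 238 days, extending the deadline to October 31, 2019.
Because the plaintiff's legal incapacity ran from May 27, 2019 to May 6, 2020, the deadline is extended by 345 days to October 10, 2020.
The other events in the timeline have no effect on the limitation period under the stated rules.
Filing on June 25, 2020 beat the October 10, 2020 deadline — the action is timely.

TIMELY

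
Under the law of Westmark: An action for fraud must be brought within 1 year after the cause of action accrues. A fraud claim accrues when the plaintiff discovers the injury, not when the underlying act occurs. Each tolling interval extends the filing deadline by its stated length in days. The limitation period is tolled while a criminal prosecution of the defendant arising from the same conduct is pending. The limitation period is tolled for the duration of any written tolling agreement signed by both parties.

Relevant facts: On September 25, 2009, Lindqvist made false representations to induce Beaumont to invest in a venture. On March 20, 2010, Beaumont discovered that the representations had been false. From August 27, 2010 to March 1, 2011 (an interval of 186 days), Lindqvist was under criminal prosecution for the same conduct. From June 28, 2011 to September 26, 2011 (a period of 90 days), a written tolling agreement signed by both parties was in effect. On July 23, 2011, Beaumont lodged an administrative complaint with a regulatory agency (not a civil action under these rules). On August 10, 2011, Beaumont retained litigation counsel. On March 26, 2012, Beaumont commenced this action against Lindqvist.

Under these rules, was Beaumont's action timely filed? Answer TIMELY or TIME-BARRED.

TIME-BARRED

The claim did not accrue until Beaumont discovered the injury on March 20, 2010; the September 25, 2009 act date does not start the clock under the stated rule.
The untolled deadline — 1 year after March 20, 2010 — is March 20, 2011.
The period was tolled for 186 days by the pending criminal prosecution (August 27, 2010 to March 1, 2011), pushing the deadline to September 22, 2011.
Because the written tolling agreement ran from June 28, 2011 to September 26, 2011, the deadline is extended by 90 days to December 21, 2011.
The other events in the timeline have no effect on the limitation period under the stated rules.
Beaumont filed on March 26, 2012, after the December 21, 2011 deadline, so the action is time-barred.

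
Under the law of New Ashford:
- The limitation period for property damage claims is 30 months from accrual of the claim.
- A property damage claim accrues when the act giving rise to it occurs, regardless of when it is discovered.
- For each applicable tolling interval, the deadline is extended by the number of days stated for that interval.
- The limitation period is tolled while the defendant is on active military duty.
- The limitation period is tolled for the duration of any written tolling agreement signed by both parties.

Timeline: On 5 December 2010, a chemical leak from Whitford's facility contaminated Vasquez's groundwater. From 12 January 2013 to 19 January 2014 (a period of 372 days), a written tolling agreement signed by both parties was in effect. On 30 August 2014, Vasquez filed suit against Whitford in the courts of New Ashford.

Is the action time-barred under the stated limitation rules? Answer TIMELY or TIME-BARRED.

TIME-BARRED

The claim accrued on 5 December 2010, when the wrongful act occurred.
Adding the 30 months base period to 5 December 2010 gives a deadline of 5 June 2013, before any tolling.
The period was tolled for 372 days by the written tolling agreement (12 January 2013 to 19 January 2014), pushing the deadline to 12 June 2014.
Filing on 30 August 2014 missed the 12 June 2014 deadline — the action is time-barred.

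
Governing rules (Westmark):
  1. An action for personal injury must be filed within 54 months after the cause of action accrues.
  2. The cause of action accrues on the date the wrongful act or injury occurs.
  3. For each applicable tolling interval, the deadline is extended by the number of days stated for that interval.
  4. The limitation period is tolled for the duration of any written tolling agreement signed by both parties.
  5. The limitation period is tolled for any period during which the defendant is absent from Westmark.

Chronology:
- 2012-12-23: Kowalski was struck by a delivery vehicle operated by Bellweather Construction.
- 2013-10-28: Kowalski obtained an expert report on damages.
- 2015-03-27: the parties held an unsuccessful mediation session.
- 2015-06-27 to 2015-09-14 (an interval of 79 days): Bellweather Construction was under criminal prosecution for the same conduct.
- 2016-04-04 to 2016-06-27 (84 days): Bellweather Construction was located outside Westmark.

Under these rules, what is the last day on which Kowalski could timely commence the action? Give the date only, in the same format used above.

The claim accrued on 2012-12-23, when the wrongful act occurred.
The untolled deadline — 54 months after 2012-12-23 — is 2017-06-23.
Because the defendant's absence from the jurisdiction ran from 2016-04-04 to 2016-06-27, the deadline is extended by 84 days to 2017-09-15.
The pending criminal prosecution from 2015-06-27 to 2015-09-14 does not toll the period, because no stated rule makes a criminal prosecution a tolling event.
None of the other events listed affects the running of the period under the stated rules.

2017-09-15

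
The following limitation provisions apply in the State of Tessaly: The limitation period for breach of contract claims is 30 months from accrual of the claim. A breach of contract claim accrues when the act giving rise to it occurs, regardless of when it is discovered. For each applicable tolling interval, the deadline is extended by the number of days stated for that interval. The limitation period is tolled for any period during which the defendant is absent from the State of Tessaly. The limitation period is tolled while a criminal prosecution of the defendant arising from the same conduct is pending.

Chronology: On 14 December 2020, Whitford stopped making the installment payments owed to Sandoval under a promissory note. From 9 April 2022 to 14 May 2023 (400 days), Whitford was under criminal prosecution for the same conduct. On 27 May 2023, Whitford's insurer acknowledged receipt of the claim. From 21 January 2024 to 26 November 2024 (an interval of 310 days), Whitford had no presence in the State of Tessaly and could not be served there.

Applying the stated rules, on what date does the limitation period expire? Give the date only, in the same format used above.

The claim accrued on 14 December 2020, the date of the act.
The untolled deadline — 30 months after 14 December 2020 — is 14 June 2023.
The pending criminal prosecution from 9 April 2022 to 14 May 2023 tolled the period for 400 days, extending the deadline to 18 July 2024.
The defendant's absence from the jurisdiction from 21 January 2024 to 26 November 2024 tolled the period for 310 days, extending the deadline to 24 May 2025.
The other events in the timeline have no effect on the limitation period under the stated rules.

24 May 2025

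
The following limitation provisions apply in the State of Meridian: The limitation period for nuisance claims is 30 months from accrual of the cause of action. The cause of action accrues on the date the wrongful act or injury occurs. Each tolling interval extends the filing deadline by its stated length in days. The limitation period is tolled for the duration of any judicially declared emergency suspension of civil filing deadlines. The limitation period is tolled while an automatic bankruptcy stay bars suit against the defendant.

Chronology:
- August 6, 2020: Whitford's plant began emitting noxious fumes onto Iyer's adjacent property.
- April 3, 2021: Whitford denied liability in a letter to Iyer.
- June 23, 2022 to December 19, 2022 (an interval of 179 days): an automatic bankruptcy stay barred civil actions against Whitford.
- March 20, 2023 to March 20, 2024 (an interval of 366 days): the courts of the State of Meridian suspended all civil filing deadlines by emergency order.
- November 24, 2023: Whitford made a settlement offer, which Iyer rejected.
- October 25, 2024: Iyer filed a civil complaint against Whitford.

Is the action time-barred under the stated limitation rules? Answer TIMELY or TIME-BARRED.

The limitation period began to run on August 6, 2020.
30 months from August 6, 2020 is February 6, 2023.
The period was tolled for 179 days by the automatic bankruptcy stay (June 23, 2022 to December 19, 2022), pushing the deadline to August 4, 2023.
The period was tolled for 366 days by the emergency suspension of filing deadlines (March 20, 2023 to March 20, 2024), pushing the deadline to August 4, 2024.
The other events in the timeline have no effect on the limitation period under the stated rules.
Iyer filed on October 25, 2024, after the August 4, 2024 deadline, so the action is time-barred.

TIME-BARRED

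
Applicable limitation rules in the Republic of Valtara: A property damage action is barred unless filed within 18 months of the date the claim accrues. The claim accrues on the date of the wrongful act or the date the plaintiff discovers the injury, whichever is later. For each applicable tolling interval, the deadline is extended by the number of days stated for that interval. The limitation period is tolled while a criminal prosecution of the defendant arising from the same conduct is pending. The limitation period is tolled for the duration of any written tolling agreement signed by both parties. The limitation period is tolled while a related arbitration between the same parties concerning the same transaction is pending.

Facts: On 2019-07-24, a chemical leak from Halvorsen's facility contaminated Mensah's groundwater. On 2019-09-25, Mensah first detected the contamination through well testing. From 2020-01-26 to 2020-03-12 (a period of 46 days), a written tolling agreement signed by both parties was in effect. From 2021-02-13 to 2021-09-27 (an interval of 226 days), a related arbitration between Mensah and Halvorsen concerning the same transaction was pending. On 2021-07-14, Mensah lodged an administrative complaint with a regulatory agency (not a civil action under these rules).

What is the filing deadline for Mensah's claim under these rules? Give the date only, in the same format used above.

Taking the later of the act (2019-07-24) and discovery (2019-09-25), the claim accrued on 2019-09-25.
18 months from 2019-09-25 is 2021-03-25.
Because the written tolling agreement ran from 2020-01-26 to 2020-03-12, the deadline is extended by 46 days to 2021-05-10.
The pending related arbitration from 2021-02-13 to 2021-09-27 tolled the period for 226 days, extending the deadline to 2021-12-22.
The other events in the timeline have no effect on the limitation period under the stated rules.

2021-12-22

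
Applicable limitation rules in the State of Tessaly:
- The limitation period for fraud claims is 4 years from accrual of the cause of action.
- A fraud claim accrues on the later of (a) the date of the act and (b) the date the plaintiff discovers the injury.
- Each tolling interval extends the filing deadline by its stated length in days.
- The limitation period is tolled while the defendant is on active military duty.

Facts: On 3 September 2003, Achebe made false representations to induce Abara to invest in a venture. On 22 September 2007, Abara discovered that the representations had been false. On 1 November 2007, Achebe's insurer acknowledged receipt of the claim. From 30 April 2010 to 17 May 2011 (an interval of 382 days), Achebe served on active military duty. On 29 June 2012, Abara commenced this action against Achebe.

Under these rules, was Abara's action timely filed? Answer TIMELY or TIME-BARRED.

TIMELY

Because discovery on 22 September 2007 post-dates the 3 September 2003 act, accrual under the later-of rule falls on 22 September 2007.
4 years from 22 September 2007 is 22 September 2011.
The period was tolled for 382 days by the defendant's active military service (30 April 2010 to 17 May 2011), pushing the deadline to 8 October 2012.
Nothing else in the chronology tolls or restarts the period.
Abara filed on 29 June 2012, before the 8 October 2012 deadline, so the action is timely.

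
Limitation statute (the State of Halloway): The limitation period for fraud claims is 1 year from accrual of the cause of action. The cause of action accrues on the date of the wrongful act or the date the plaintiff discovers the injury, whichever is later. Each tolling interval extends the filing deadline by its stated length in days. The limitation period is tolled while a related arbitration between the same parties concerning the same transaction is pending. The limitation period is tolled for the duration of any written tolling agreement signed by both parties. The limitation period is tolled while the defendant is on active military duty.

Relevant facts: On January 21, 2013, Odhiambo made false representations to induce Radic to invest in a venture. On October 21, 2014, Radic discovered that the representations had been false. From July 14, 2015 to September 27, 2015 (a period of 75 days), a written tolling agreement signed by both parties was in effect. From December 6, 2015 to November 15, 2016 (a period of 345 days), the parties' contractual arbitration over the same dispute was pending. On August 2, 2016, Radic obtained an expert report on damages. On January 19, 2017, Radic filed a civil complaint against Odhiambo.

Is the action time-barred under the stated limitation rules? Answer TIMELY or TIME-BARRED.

TIME-BARRED

Taking the later of the act (January 21, 2013) and discovery (October 21, 2014), the claim accrued on October 21, 2014.
The untolled deadline — 1 year after October 21, 2014 — is October 21, 2015.
Because the written tolling agreement ran from July 14, 2015 to September 27, 2015, the deadline is extended by 75 days to January 4, 2016.
Because the pending related arbitration ran from December 6, 2015 to November 15, 2016, the deadline is extended by 345 days to December 14, 2016.
None of the other events listed affects the running of the period under the stated rules.
The January 19, 2017 filing falls after the December 14, 2016 deadline; the claim is time-barred.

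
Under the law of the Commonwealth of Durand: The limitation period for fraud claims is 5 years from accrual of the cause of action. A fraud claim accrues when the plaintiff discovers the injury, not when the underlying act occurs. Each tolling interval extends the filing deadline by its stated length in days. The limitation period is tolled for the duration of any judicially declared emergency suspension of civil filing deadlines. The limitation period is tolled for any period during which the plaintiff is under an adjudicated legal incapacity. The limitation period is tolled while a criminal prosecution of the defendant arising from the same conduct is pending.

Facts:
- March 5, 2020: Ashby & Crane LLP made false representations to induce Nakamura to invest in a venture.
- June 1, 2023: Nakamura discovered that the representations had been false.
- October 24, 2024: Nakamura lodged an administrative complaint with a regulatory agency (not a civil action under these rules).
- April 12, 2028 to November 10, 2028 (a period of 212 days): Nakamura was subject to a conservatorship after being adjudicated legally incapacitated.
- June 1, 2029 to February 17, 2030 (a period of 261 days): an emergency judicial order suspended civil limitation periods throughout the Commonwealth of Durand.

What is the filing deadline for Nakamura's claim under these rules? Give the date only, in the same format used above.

Under the discovery rule, the claim accrued on June 1, 2023, when Nakamura discovered the injury — not on the March 5, 2020 date of the underlying act.
Adding the 5 years base period to June 1, 2023 gives a deadline of June 1, 2028, before any tolling.
The period was tolled for 212 days by the plaintiff's legal incapacity (April 12, 2028 to November 10, 2028), pushing the deadline to December 30, 2028.
The emergency suspension of filing deadlines from June 1, 2029 to February 17, 2030 began after the period had already run on December 30, 2028, so it has no tolling effect.
Nothing else in the chronology tolls or restarts the period.

December 30, 2028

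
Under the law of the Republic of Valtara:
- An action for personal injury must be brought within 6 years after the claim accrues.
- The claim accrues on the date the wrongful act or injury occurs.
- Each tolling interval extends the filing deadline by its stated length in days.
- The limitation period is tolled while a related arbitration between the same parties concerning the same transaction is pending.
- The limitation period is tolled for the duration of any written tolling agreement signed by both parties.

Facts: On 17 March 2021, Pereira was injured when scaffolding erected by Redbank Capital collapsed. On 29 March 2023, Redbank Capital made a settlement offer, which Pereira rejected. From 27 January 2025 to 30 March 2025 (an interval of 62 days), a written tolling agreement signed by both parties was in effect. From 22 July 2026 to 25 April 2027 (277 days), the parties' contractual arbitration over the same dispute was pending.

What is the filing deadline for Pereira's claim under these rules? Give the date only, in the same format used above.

The claim accrued on 17 March 2021, the date of the act.
6 years from 17 March 2021 is 17 March 2027.
The period was tolled for 62 days by the written tolling agreement (27 January 2025 to 30 March 2025), pushing the deadline to 18 May 2027.
Because the pending related arbitration ran from 22 July 2026 to 25 April 2027, the deadline is extended by 277 days to 19 February 2028.
Nothing else in the chronology tolls or restarts the period.

19 February 2028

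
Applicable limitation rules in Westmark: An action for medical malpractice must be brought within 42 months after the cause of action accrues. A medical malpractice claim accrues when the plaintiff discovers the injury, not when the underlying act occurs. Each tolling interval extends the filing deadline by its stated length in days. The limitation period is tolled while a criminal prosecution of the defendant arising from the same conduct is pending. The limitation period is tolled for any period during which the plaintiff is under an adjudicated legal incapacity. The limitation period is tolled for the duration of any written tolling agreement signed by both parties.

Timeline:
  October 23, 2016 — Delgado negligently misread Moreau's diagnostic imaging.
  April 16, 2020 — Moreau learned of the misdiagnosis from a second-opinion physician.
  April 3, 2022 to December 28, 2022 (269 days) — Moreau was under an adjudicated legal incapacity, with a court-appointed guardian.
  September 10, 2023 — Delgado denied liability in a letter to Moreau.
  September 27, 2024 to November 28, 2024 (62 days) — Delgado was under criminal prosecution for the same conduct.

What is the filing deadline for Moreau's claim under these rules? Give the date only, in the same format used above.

Under the discovery rule, the claim accrued on April 16, 2020, when Moreau discovered the injury — not on the October 23, 2016 date of the underlying act.
42 months from April 16, 2020 is October 16, 2023.
The period was tolled for 269 days by the plaintiff's legal incapacity (April 3, 2022 to December 28, 2022), pushing the deadline to July 11, 2024.
The pending criminal prosecution from September 27, 2024 to November 28, 2024 began after the period had already run on July 11, 2024, so it has no tolling effect.
None of the other events listed affects the running of the period under the stated rules.

July 11, 2024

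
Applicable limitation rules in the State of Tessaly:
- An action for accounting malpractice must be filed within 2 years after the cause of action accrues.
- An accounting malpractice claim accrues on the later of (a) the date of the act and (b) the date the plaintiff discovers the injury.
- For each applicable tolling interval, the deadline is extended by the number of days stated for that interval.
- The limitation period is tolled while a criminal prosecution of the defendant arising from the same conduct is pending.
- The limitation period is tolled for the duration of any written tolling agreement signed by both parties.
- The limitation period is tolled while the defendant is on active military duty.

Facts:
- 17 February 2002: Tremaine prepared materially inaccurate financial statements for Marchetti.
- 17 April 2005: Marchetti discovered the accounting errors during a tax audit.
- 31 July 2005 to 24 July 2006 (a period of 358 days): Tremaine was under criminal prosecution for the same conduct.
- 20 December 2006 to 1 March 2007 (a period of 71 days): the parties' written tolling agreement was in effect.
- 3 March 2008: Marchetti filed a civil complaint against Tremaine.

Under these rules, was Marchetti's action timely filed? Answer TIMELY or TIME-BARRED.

TIMELY

Taking the later of the act (17 February 2002) and discovery (17 April 2005), the claim accrued on 17 April 2005.
The untolled deadline — 2 years after 17 April 2005 — is 17 April 2007.
Because the pending criminal prosecution ran from 31 July 2005 to 24 July 2006, the deadline is extended by 358 days to 9 April 2008.
The period was tolled for 71 days by the written tolling agreement (20 December 2006 to 1 March 2007), pushing the deadline to 19 June 2008.
Filing on 3 March 2008 beat the 19 June 2008 deadline — the action is timely.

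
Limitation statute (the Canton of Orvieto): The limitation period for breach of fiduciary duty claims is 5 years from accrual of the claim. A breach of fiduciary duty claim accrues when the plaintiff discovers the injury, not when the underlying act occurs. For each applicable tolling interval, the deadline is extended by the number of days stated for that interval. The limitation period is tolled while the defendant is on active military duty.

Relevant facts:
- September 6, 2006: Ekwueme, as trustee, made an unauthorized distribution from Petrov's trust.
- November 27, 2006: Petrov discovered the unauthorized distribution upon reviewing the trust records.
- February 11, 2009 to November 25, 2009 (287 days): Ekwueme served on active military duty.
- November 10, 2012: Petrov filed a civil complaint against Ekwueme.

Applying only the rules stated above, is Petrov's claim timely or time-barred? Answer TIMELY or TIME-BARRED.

The claim did not accrue until Petrov discovered the injury on November 27, 2006; the September 6, 2006 act date does not start the clock under the stated rule.
5 years from November 27, 2006 is November 27, 2011.
The defendant's active military service from February 11, 2009 to November 25, 2009 tolled the period for 287 days, extending the deadline to September 9, 2012.
The November 10, 2012 filing falls after the September 9, 2012 deadline; the claim is time-barred.

TIME-BARRED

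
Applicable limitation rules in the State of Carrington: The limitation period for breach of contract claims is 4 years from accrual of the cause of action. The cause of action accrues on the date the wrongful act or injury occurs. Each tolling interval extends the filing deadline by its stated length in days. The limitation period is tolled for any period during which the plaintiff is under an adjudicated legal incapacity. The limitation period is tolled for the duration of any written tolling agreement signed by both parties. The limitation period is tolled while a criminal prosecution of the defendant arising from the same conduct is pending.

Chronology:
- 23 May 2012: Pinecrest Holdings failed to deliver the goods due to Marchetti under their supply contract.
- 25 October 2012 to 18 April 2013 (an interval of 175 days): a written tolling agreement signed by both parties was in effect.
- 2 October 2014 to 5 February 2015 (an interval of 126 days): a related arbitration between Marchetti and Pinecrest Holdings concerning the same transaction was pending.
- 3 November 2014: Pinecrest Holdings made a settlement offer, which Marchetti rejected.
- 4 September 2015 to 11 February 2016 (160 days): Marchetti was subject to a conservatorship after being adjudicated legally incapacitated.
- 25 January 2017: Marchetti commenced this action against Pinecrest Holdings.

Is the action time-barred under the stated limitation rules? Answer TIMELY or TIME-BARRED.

TIMELY

The claim accrued on 23 May 2012, when the wrongful act occurred.
The untolled deadline — 4 years after 23 May 2012 — is 23 May 2016.
The written tolling agreement from 25 October 2012 to 18 April 2013 tolled the period for 175 days, extending the deadline to 14 November 2016.
The plaintiff's legal incapacity from 4 September 2015 to 11 February 2016 tolled the period for 160 days, extending the deadline to 23 April 2017.
The pending related arbitration from 2 October 2014 to 5 February 2015 does not toll the period, because no stated rule makes a pending arbitration a tolling event.
The other events in the timeline have no effect on the limitation period under the stated rules.
Marchetti filed on 25 January 2017, before the 23 April 2017 deadline, so the action is timely.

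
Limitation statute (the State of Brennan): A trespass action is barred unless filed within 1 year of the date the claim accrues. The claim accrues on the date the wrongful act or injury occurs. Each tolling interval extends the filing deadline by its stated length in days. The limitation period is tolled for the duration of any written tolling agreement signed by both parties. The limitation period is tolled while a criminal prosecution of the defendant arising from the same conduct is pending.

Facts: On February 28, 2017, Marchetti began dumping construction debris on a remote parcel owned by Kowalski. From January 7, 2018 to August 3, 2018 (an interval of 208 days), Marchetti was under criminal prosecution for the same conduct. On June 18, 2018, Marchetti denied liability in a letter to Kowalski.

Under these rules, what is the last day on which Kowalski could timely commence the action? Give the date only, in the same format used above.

The limitation period began to run on February 28, 2017.
1 year from February 28, 2017 is February 28, 2018.
The period was tolled for 208 days by the pending criminal prosecution (January 7, 2018 to August 3, 2018), pushing the deadline to September 24, 2018.
None of the other events listed affects the running of the period under the stated rules.

September 24, 2018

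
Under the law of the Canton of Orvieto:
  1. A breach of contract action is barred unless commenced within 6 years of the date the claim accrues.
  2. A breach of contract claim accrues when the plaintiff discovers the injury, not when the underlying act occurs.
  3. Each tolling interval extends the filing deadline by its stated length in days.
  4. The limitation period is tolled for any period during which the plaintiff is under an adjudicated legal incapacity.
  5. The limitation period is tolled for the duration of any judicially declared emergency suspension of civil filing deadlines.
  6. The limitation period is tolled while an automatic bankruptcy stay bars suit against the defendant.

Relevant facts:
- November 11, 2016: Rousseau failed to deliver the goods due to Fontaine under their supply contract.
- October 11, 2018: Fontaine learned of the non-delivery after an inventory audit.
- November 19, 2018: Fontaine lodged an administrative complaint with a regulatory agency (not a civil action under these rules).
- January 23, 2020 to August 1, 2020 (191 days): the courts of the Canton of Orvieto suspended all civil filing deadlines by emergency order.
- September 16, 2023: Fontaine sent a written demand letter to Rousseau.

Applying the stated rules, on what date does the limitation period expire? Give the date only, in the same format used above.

April 20, 2025

Accrual is tied to discovery, so the period began on October 11, 2018 rather than on November 11, 2016 when the act occurred.
The untolled deadline — 6 years after October 11, 2018 — is October 11, 2024.
Because the emergency suspension of filing deadlines ran from January 23, 2020 to August 1, 2020, the deadline is extended by 191 days to April 20, 2025.
None of the other events listed affects the running of the period under the stated rules.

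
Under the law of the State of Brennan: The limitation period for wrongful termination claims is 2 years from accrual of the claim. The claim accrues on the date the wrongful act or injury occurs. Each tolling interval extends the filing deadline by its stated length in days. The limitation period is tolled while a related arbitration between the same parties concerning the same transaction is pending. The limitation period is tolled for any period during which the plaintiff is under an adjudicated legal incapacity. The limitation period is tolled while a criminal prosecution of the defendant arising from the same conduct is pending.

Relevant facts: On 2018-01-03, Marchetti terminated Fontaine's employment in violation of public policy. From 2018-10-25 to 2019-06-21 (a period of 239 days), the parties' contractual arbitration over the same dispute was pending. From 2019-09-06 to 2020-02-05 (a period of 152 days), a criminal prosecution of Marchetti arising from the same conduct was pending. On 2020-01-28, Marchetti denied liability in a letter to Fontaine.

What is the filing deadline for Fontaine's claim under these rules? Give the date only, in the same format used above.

The claim accrued on 2018-01-03, the date of the act.
2 years from 2018-01-03 is 2020-01-03.
Because the pending related arbitration ran from 2018-10-25 to 2019-06-21, the deadline is extended by 239 days to 2020-08-29.
The period was tolled for 152 days by the pending criminal prosecution (2019-09-06 to 2020-02-05), pushing the deadline to 2021-01-28.
The other events in the timeline have no effect on the limitation period under the stated rules.

2021-01-28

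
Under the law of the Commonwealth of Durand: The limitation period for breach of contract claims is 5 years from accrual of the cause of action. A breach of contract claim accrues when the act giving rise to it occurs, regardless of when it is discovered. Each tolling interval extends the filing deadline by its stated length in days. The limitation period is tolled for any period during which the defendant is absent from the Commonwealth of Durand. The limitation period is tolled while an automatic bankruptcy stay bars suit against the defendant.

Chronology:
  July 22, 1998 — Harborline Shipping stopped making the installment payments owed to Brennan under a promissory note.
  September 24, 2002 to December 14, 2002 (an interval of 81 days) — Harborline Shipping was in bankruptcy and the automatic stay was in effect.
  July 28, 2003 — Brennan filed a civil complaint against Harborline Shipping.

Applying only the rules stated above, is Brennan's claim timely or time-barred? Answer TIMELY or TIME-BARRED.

TIMELY

The cause of action accrued on July 22, 1998, the date of the act.
The untolled deadline — 5 years after July 22, 1998 — is July 22, 2003.
The automatic bankruptcy stay from September 24, 2002 to December 14, 2002 tolled the period for 81 days, extending the deadline to October 11, 2003.
Brennan filed on July 28, 2003, before the October 11, 2003 deadline, so the action is timely.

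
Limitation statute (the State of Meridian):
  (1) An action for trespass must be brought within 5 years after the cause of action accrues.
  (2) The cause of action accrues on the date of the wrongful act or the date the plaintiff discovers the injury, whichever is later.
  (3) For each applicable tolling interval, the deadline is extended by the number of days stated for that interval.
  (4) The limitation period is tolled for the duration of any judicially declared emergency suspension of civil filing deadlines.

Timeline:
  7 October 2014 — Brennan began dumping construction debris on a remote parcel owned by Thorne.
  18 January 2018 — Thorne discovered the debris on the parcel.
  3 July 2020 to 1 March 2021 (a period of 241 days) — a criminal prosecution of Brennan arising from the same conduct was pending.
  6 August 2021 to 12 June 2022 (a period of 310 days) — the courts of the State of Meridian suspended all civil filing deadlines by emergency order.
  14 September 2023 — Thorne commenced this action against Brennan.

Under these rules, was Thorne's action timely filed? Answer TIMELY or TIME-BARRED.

TIMELY

Taking the later of the act (7 October 2014) and discovery (18 January 2018), the claim accrued on 18 January 2018.
The untolled deadline — 5 years after 18 January 2018 — is 18 January 2023.
Because the emergency suspension of filing deadlines ran from 6 August 2021 to 12 June 2022, the deadline is extended by 310 days to 24 November 2023.
The pending criminal prosecution from 3 July 2020 to 1 March 2021 does not toll the period, because no stated rule makes a criminal prosecution a tolling event.
The 14 September 2023 filing precedes the 24 November 2023 deadline; the claim is timely.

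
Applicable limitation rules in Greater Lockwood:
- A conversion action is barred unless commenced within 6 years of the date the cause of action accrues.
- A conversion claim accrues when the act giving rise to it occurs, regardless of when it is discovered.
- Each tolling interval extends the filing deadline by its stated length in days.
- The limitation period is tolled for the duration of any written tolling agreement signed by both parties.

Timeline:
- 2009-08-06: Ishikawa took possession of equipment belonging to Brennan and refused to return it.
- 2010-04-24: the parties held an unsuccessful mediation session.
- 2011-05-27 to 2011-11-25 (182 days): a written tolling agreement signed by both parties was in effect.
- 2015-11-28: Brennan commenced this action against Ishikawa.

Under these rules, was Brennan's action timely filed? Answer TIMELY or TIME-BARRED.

The cause of action accrued on 2009-08-06, the date of the act.
The untolled deadline — 6 years after 2009-08-06 — is 2015-08-06.
The written tolling agreement from 2011-05-27 to 2011-11-25 tolled the period for 182 days, extending the deadline to 2016-02-04.
Nothing else in the chronology tolls or restarts the period.
The 2015-11-28 filing precedes the 2016-02-04 deadline; the claim is timely.

TIMELY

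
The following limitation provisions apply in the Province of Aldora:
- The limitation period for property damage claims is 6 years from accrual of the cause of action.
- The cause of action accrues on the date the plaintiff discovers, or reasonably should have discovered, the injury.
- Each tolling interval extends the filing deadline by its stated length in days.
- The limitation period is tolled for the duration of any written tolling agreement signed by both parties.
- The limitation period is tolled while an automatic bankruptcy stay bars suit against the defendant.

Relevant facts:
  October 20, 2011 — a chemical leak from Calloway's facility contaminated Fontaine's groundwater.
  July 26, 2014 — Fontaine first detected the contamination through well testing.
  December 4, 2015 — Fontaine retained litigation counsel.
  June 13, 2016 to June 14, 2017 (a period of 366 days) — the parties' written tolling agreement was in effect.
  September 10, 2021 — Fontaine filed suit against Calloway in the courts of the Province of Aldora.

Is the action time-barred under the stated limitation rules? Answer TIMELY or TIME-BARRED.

Accrual is tied to discovery, so the period began on July 26, 2014 rather than on October 20, 2011 when the act occurred.
The untolled deadline — 6 years after July 26, 2014 — is July 26, 2020.
The period was tolled for 366 days by the written tolling agreement (June 13, 2016 to June 14, 2017), pushing the deadline to July 27, 2021.
Nothing else in the chronology tolls or restarts the period.
Filing on September 10, 2021 missed the July 27, 2021 deadline — the action is time-barred.

TIME-BARRED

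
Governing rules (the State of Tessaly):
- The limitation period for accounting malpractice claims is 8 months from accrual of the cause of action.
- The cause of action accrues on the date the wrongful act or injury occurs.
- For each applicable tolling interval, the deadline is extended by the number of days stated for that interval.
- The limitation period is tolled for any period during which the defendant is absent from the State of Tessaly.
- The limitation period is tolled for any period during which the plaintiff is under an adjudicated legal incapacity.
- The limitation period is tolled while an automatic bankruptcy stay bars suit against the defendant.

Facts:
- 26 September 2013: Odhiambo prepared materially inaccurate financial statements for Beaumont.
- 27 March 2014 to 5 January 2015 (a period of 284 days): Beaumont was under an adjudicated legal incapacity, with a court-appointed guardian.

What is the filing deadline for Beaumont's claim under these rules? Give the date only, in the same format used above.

The limitation period began to run on 26 September 2013.
Adding the 8 months base period to 26 September 2013 gives a deadline of 26 May 2014, before any tolling.
Because the plaintiff's legal incapacity ran from 27 March 2014 to 5 January 2015, the deadline is extended by 284 days to 6 March 2015.

6 March 2015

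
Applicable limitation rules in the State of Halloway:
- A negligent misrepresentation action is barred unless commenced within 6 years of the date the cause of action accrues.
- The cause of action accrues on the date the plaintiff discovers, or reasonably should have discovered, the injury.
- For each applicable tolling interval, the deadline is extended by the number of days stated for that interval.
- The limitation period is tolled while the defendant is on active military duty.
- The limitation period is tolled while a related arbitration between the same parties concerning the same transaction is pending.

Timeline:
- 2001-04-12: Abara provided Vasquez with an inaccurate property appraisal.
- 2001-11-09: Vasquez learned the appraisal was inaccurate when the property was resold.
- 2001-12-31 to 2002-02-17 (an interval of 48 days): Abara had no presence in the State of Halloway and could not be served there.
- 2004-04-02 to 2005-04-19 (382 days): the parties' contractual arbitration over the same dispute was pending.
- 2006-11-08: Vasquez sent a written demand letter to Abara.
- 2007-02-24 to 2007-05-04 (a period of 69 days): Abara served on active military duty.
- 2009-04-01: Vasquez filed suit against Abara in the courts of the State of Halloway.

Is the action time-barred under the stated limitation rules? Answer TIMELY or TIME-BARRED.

TIME-BARRED

The claim did not accrue until Vasquez discovered the injury on 2001-11-09; the 2001-04-12 act date does not start the clock under the stated rule.
The untolled deadline — 6 years after 2001-11-09 — is 2007-11-09.
The period was tolled for 382 days by the pending related arbitration (2004-04-02 to 2005-04-19), pushing the deadline to 2008-11-25.
The period was tolled for 69 days by the defendant's active military service (2007-02-24 to 2007-05-04), pushing the deadline to 2009-02-02.
Although the defendant's absence ran from 2001-12-31 to 2002-02-17, the stated rules do not make that a tolling event, so it is disregarded.
Nothing else in the chronology tolls or restarts the period.
The 2009-04-01 filing falls after the 2009-02-02 deadline; the claim is time-barred.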